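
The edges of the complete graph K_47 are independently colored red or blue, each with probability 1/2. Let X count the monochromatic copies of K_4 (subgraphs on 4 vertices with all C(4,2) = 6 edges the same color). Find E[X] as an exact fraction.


Let X = Σ_S X_S over the C(47, 4) = 178365 subsets S of size 4, where X_S = 1 if the K_4 on S is monochromatic.
For a fixed S, the K_4 on S has C(4, 2) = 6 edges. P[all 6 edges red] = (1/2)^6, and likewise for blue, so P[monochromatic] = 2·(1/2)^6 = 2^{1 − 6} = 1/32.
By linearity of expectation: E[X] = C(47, 4) · 2^{1 − 6} = 178365 · 1/32 = 178365/32.
Numerically: E[X] ≈ 5573.906250.

E[X] = C(47,4)·2^(1−C(4,2)) = 178365/32 ≈ 5573.906250.


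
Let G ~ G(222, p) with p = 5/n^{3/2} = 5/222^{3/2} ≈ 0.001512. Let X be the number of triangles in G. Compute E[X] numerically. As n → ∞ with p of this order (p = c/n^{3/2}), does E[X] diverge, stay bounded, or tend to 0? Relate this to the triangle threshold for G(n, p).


Number of potential triangles: C(222, 3) = 1798940.
Each occurs with probability p³ ≈ (0.001512)³ ≈ 3.453994e-09.
By linearity: E[X] = C(222, 3)·p³ ≈ 1798940 · 3.453994e-09 ≈ 0.0062.
Since α = 3/2 > 1, p = c/n^{3/2} = o(1/n) is below the triangle threshold p ~ 1/n. Asymptotically E[X] ~ (c³/6)·n^{3(1−α)} = (5³/6)·n^{-1.5} → 0, so by Markov's inequality G has no triangles w.h.p.

E[X] ≈ 0.0062; in regime p = Θ(1/n^{3/2}) E[X] tends to 0 (below the triangle threshold p ~ 1/n).


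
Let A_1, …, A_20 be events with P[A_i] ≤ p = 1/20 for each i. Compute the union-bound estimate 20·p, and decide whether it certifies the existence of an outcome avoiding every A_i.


Union bound: P[∪_{i=1}^{20} A_i] ≤ Σ_i P[A_i] ≤ 20·p = 20·(1/20) = 1.
Numerically: 1 ≈ 1.00000.
Is 1 < 1? NO.
Since the bound 1 is ≥ 1, the union bound is uninformative here; it does NOT by itself certify existence.

20·p = 1 ≈ 1.00000; existence NOT certified by the union bound.


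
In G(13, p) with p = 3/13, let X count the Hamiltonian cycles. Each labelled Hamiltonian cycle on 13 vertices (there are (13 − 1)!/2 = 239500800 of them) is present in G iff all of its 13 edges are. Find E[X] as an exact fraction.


K_13 has (13 − 1)!/2 = 239500800 labelled Hamiltonian cycles.
For each such Hamiltonian cycle H, let X_H = 1 if all 13 edges of H are present in G. Then P[X_H = 1] = p^{13} = (3/13)^{13} = 1594323/302875106592253.
By linearity: E[X] = Σ_H E[X_H] = 239500800 · p^{13} = 239500800 · 1594323/302875106592253 = 381841633958400/302875106592253.
Numerically: E[X] ≈ 1.261.

E[X] = 239500800 · (3/13)^{13} = 381841633958400/302875106592253 ≈ 1.261.


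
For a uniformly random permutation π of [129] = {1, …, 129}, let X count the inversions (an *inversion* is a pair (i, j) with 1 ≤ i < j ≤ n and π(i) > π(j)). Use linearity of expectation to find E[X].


Write X = Σ X_I over the C(129, 2) = 8256 pairs i < j, with X_I the indicator of one inversion.
There are 8256 indicators.
For each fixed pair i < j, the values π(i) and π(j) are two distinct elements of {1, …, 129} in uniformly random order; by symmetry P[π(i) > π(j)] = 1/2.
By linearity: E[X] = 8256 · (1/2) = C(129, 2) · (1/2) = 8256/2 = 4128 ≈ 4128.00000.

E[X] = 4128 = 4128.00000.


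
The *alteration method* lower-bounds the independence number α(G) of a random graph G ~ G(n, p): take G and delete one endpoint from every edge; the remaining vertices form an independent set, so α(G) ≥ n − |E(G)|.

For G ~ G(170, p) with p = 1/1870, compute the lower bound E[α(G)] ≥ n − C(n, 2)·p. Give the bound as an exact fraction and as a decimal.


E[|E(G)|] = C(170, 2)·p = 14365 · (1/1870) = 169/22.
E[α(G)] ≥ n − E[|E(G)|] = 170 − 169/22 = 3571/22.
Numerically: ≈ 162.318182.
(This is only a lower bound; the true E[α(G)] may be larger.)

E[α(G)] ≥ 3571/22 ≈ 162.318182.


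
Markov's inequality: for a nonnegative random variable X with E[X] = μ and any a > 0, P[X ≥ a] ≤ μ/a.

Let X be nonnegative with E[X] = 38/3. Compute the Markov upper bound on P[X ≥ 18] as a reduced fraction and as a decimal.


μ = E[X] = 38/3, a = 18.
Markov: P[X ≥ 18] ≤ μ/a = (38/3)/18 = 19/27.
Numerically: ≈ 0.70370.
(Since a = 18 > μ = 12.66667, the bound 19/27 is < 1 and informative.)

P[X ≥ 18] ≤ 19/27 ≈ 0.70370.


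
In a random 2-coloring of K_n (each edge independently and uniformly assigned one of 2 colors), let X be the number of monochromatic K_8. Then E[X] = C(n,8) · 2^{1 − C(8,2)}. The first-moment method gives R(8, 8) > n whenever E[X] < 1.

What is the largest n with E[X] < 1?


We need C(n, 8) · 2^{1 − 28} < 1, i.e. C(n, 8) < 2^{28 − 1} = 134217728.
Check values of n near the boundary:
  n = 38: C(38, 8) = 48903492; 48903492 < 134217728? YES
  n = 39: C(39, 8) = 61523748; 61523748 < 134217728? YES
  n = 40: C(40, 8) = 76904685; 76904685 < 134217728? YES
  n = 41: C(41, 8) = 95548245; 95548245 < 134217728? YES
  n = 42: C(42, 8) = 118030185; 118030185 < 134217728? YES
  n = 43: C(43, 8) = 145008513; 145008513 < 134217728? NO
  n = 44: C(44, 8) = 177232627; 177232627 < 134217728? NO
  n = 45: C(45, 8) = 215553195; 215553195 < 134217728? NO
The largest n with C(n, 8) < 134217728 is n = 42 (where E[X] = 118030185/134217728 ≈ 0.87939). Hence R(8, 8) > 42, i.e. R(8, 8) ≥ 43.

Largest n = 42; hence R(8, 8) > 42.


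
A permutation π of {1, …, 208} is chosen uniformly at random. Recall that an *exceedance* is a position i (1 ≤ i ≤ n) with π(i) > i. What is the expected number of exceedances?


Write X = Σ_{i=1}^{208} X_i, where X_i = 1_{π(i) > i}.
For each fixed i, π(i) is uniform over {1, …, 208} (marginal of a uniform permutation), so P[π(i) > i] = (n − i)/n. Summing: Σ_{i=1}^{208} (n − i)/n = (0 + 1 + … + 207)/208 = 208(208 − 1)/(2·208) = (208 − 1)/2.
Hence E[X] = Σ_{i=1}^{208} (208 − i)/208 = 207/2 ≈ 103.500.

E[X] = 207/2 = 103.500.


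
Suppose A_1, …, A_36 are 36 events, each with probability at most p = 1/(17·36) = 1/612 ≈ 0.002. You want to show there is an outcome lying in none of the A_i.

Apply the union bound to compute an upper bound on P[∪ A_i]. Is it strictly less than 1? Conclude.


Union bound: P[∪_{i=1}^{36} A_i] ≤ Σ_i P[A_i] ≤ 36·p = 36·(1/612) = 1/17.
Numerically: 1/17 ≈ 0.059.
Is 1/17 < 1? YES.
Since P[∪ A_i] ≤ 1/17 < 1, the complement has P[∩ A_i^c] ≥ 1 − 1/17 = 16/17 > 0, so some outcome avoids every A_i.

36·p = 1/17 ≈ 0.059; existence CERTIFIED by the union bound.


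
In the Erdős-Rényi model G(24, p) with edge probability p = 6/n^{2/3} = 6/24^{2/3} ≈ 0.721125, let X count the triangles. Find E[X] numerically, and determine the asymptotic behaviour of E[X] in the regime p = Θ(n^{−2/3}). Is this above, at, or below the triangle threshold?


Number of potential triangles: C(24, 3) = 2024.
Each occurs with probability p³ ≈ (0.721125)³ ≈ 3.75000000e-01.
By linearity: E[X] = C(24, 3)·p³ ≈ 2024 · 3.75000000e-01 ≈ 759.000000.
Since α = 2/3 < 1, p = c/n^{2/3} ≫ 1/n is above the triangle threshold p ~ 1/n. Asymptotically E[X] ~ (c³/6)·n^{3(1−α)} = (6³/6)·n^{1} → ∞; triangles are abundant w.h.p.

E[X] ≈ 759.000000; in regime p = Θ(1/n^{2/3}) E[X] diverges (above the triangle threshold p ~ 1/n).


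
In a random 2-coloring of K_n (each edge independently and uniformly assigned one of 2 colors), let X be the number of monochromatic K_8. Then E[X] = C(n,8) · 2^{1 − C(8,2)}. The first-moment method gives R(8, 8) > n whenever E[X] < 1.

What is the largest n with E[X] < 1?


We need C(n, 8) · 2^{1 − 28} < 1, i.e. C(n, 8) < 2^{28 − 1} = 134217728.
Check values of n near the boundary:
  n = 39: C(39, 8) = 61523748; 61523748 < 134217728? YES
  n = 40: C(40, 8) = 76904685; 76904685 < 134217728? YES
  n = 41: C(41, 8) = 95548245; 95548245 < 134217728? YES
  n = 42: C(42, 8) = 118030185; 118030185 < 134217728? YES
  n = 43: C(43, 8) = 145008513; 145008513 < 134217728? NO
  n = 44: C(44, 8) = 177232627; 177232627 < 134217728? NO
  n = 45: C(45, 8) = 215553195; 215553195 < 134217728? NO
The largest n with C(n, 8) < 134217728 is n = 42 (where E[X] = 118030185/134217728 ≈ 0.8793934). Hence R(8, 8) > 42, i.e. R(8, 8) ≥ 43.

Largest n = 42; hence R(8, 8) > 42.


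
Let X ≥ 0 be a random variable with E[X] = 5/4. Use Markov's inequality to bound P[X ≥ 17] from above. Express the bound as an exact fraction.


μ = E[X] = 5/4, a = 17.
Markov: P[X ≥ 17] ≤ μ/a = (5/4)/17 = 5/68.
Numerically: ≈ 0.07353.
(Since a = 17 > μ = 1.25000, the bound 5/68 is < 1 and informative.)

P[X ≥ 17] ≤ 5/68 ≈ 0.07353.


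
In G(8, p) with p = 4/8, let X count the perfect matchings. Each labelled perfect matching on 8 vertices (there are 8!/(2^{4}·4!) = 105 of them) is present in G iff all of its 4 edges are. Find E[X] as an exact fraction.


K_8 has 8!/(2^{4}·4!) = 105 labelled perfect matchings.
For each such perfect matching H, let X_H = 1 if all 4 edges of H are present in G. Then P[X_H = 1] = p^{4} = (1/2)^{4} = 1/16.
By linearity of expectation: E[X] = Σ_H E[X_H] = 105 · p^{4} = 105 · 1/16 = 105/16.
Numerically: E[X] ≈ 6.562.

E[X] = 105 · (1/2)^{4} = 105/16 ≈ 6.562.


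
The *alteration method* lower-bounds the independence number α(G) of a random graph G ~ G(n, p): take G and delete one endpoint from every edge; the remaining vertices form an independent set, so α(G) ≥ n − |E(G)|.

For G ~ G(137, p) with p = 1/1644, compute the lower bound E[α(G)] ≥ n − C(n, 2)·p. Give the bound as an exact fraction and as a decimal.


E[|E(G)|] = C(137, 2)·p = 9316 · (1/1644) = 17/3.
E[α(G)] ≥ n − E[|E(G)|] = 137 − 17/3 = 394/3.
Numerically: ≈ 131.33333.
(This is only a lower bound; the true E[α(G)] may be larger.)

E[α(G)] ≥ 394/3 ≈ 131.33333.


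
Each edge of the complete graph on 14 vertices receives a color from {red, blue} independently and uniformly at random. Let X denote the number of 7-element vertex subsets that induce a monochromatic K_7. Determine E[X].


Let X = Σ_S X_S over the C(14, 7) = 3432 subsets S of size 7, where X_S = 1 if the K_7 on S is monochromatic.
For a fixed S, the K_7 on S has C(7, 2) = 21 edges. P[all 21 edges red] = (1/2)^21, and likewise for blue, so P[monochromatic] = 2·(1/2)^21 = 2^{1 − 21} = 1/1048576.
By linearity: E[X] = C(14, 7) · 2^{1 − 21} = 3432 · 1/1048576 = 429/131072.
Numerically: E[X] ≈ 0.00327.

E[X] = C(14,7)·2^(1−C(7,2)) = 429/131072 ≈ 0.00327.


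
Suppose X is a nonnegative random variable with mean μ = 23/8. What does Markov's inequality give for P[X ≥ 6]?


μ = E[X] = 23/8, a = 6.
Markov: P[X ≥ 6] ≤ μ/a = (23/8)/6 = 23/48.
Numerically: ≈ 0.4792.
(Since a = 6 > μ = 2.8750, the bound 23/48 is < 1 and informative.)

P[X ≥ 6] ≤ 23/48 ≈ 0.4792.


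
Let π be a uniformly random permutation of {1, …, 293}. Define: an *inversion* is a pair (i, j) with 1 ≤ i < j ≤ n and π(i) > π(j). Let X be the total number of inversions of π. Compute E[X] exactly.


Write X = Σ X_I over the C(293, 2) = 42778 pairs i < j, with X_I the indicator of one inversion.
There are 42778 indicators.
For each fixed pair i < j, the values π(i) and π(j) are two distinct elements of {1, …, 293} in uniformly random order; by symmetry P[π(i) > π(j)] = 1/2.
By linearity: E[X] = 42778 · (1/2) = C(293, 2) · (1/2) = 42778/2 = 21389 ≈ 21389.000.

E[X] = 21389 = 21389.000.


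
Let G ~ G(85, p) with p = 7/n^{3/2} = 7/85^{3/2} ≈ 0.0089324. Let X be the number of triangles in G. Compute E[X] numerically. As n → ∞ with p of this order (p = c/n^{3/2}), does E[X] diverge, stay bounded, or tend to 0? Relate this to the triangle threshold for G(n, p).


Number of potential triangles: C(85, 3) = 98770.
Each occurs with probability p³ ≈ (0.0089324)³ ≈ 7.1270360e-07.
By linearity: E[X] = C(85, 3)·p³ ≈ 98770 · 7.1270360e-07 ≈ 0.07039.
Since α = 3/2 > 1, p = c/n^{3/2} = o(1/n) is below the triangle threshold p ~ 1/n. Asymptotically E[X] ~ (c³/6)·n^{3(1−α)} = (7³/6)·n^{-1.5} → 0, so by Markov's inequality G has no triangles w.h.p.

E[X] ≈ 0.07039; in regime p = Θ(1/n^{3/2}) E[X] tends to 0 (below the triangle threshold p ~ 1/n).


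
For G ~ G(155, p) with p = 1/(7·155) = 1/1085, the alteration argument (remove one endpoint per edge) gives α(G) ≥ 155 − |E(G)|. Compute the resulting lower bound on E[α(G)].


E[|E(G)|] = C(155, 2)·p = 11935 · (1/1085) = 11.
E[α(G)] ≥ n − E[|E(G)|] = 155 − 11 = 144.
Numerically: ≈ 144.00000.
(This is only a lower bound; the true E[α(G)] may be larger.)

E[α(G)] ≥ 144 ≈ 144.00000.


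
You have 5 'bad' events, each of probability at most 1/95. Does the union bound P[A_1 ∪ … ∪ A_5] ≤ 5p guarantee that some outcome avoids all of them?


Union bound: P[∪_{i=1}^{5} A_i] ≤ Σ_i P[A_i] ≤ 5·p = 5·(1/95) = 1/19.
Numerically: 1/19 ≈ 0.0526.
Is 1/19 < 1? YES.
Since P[∪ A_i] ≤ 1/19 < 1, the complement has P[∩ A_i^c] ≥ 1 − 1/19 = 18/19 > 0, so some outcome avoids every A_i.

5·p = 1/19 ≈ 0.0526; existence CERTIFIED by the union bound.


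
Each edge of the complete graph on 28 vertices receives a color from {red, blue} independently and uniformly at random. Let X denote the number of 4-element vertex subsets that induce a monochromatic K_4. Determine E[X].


Let X = Σ_S X_S over the C(28, 4) = 20475 subsets S of size 4, where X_S = 1 if the K_4 on S is monochromatic.
For a fixed S, the K_4 on S has C(4, 2) = 6 edges. P[all 6 edges red] = (1/2)^6, and likewise for blue, so P[monochromatic] = 2·(1/2)^6 = 2^{1 − 6} = 1/32.
Summing: E[X] = C(28, 4) · 2^{1 − 6} = 20475 · 1/32 = 20475/32.
Numerically: E[X] ≈ 639.844.

E[X] = C(28,4)·2^(1−C(4,2)) = 20475/32 ≈ 639.844.


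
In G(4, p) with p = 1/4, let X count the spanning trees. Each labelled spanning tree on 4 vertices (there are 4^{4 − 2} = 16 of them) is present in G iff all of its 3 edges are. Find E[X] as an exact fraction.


K_4 has 4^{4 − 2} = 16 labelled spanning trees.
For each such spanning tree H, let X_H = 1 if all 3 edges of H are present in G. Then P[X_H = 1] = p^{3} = (1/4)^{3} = 1/64.
Summing the indicators: E[X] = Σ_H E[X_H] = 16 · p^{3} = 16 · 1/64 = 1/4.
Numerically: E[X] ≈ 0.25.

E[X] = 16 · (1/4)^{3} = 1/4 ≈ 0.25.


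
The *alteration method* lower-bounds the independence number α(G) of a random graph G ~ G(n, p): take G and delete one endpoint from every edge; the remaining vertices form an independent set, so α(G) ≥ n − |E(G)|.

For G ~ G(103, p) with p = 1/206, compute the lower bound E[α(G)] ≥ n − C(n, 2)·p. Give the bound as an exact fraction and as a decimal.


E[|E(G)|] = C(103, 2)·p = 5253 · (1/206) = 51/2.
E[α(G)] ≥ n − E[|E(G)|] = 103 − 51/2 = 155/2.
Numerically: ≈ 77.500.
(This is only a lower bound; the true E[α(G)] may be larger.)

E[α(G)] ≥ 155/2 ≈ 77.500.


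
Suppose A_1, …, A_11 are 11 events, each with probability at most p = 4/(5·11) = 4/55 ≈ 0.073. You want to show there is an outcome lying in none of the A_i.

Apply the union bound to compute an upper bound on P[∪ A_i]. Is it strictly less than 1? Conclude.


Union bound: P[∪_{i=1}^{11} A_i] ≤ Σ_i P[A_i] ≤ 11·p = 11·(4/55) = 4/5.
Numerically: 4/5 ≈ 0.800.
Is 4/5 < 1? YES.
Since P[∪ A_i] ≤ 4/5 < 1, the complement has P[∩ A_i^c] ≥ 1 − 4/5 = 1/5 > 0, so some outcome avoids every A_i.

11·p = 4/5 ≈ 0.800; existence CERTIFIED by the union bound.


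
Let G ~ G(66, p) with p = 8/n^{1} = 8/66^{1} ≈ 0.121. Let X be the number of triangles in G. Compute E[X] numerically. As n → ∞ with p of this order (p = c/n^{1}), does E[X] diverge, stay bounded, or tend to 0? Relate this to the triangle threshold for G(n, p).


Number of potential triangles: C(66, 3) = 45760.
Each occurs with probability p³ ≈ (0.121)³ ≈ 1.78089e-03.
By linearity: E[X] = C(66, 3)·p³ ≈ 45760 · 1.78089e-03 ≈ 81.494.
Here α = 1, so p = 8/n is exactly at the triangle threshold p ~ 1/n. Asymptotically E[X] → c³/6 = 8³/6 = 256/3 ≈ 85.333, a bounded constant. In this regime the triangle count is asymptotically Poisson(c³/6).

E[X] ≈ 81.494; in regime p = Θ(1/n^{1}) E[X] stays bounded (at the triangle threshold p ~ 1/n).


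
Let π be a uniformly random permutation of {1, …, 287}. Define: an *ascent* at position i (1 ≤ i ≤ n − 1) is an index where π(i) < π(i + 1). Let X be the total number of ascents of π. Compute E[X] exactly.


Write X = Σ X_I over i = 1, …, 286, with X_I the indicator of one ascent.
There are 286 indicators.
For each fixed i, the pair (π(i), π(i+1)) is a uniformly random ordered pair of distinct values from {1, …, 287}; by symmetry P[π(i) < π(i+1)] = 1/2.
By linearity: E[X] = 286 · (1/2) = (287 − 1) · (1/2) = 143 ≈ 143.000000.

E[X] = 143 = 143.000000.


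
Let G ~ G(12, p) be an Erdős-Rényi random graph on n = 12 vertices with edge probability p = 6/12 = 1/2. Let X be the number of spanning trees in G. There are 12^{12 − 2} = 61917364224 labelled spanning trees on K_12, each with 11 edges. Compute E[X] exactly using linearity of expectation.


K_12 has 12^{12 − 2} = 61917364224 labelled spanning trees.
For each such spanning tree H, let X_H = 1 if all 11 edges of H are present in G. Then P[X_H = 1] = p^{11} = (1/2)^{11} = 1/2048.
By linearity of expectation: E[X] = Σ_H E[X_H] = 61917364224 · p^{11} = 61917364224 · 1/2048 = 30233088.
Numerically: E[X] ≈ 3.02331e+07.

E[X] = 61917364224 · (1/2)^{11} = 30233088 ≈ 3.02331e+07.


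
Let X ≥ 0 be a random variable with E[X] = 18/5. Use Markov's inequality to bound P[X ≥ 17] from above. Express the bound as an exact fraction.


μ = E[X] = 18/5, a = 17.
Markov: P[X ≥ 17] ≤ μ/a = (18/5)/17 = 18/85.
Numerically: ≈ 0.2118.
(Since a = 17 > μ = 3.6000, the bound 18/85 is < 1 and informative.)

P[X ≥ 17] ≤ 18/85 ≈ 0.2118.


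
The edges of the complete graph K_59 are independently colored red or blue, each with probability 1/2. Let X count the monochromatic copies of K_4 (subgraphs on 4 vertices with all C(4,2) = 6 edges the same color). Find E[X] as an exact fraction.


Let X = Σ_S X_S over the C(59, 4) = 455126 subsets S of size 4, where X_S = 1 if the K_4 on S is monochromatic.
For a fixed S, the K_4 on S has C(4, 2) = 6 edges. P[all 6 edges red] = (1/2)^6, and likewise for blue, so P[monochromatic] = 2·(1/2)^6 = 2^{1 − 6} = 1/32.
By linearity: E[X] = C(59, 4) · 2^{1 − 6} = 455126 · 1/32 = 227563/16.
Numerically: E[X] ≈ 14222.6875.

E[X] = C(59,4)·2^(1−C(4,2)) = 227563/16 ≈ 14222.6875.


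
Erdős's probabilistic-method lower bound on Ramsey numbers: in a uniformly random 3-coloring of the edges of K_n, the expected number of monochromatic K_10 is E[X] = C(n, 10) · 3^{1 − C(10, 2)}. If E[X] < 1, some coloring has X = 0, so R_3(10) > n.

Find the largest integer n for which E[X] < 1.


We need C(n, 10) · 3^{1 − 45} < 1, i.e. C(n, 10) < 3^{45 − 1} = 984770902183611232881.
Check values of n near the boundary:
  n = 571: C(571, 10) = 937951290893172842001; 937951290893172842001 < 984770902183611232881? YES
  n = 572: C(572, 10) = 954640815642161682606; 954640815642161682606 < 984770902183611232881? YES
  n = 573: C(573, 10) = 971597135635805762226; 971597135635805762226 < 984770902183611232881? YES
  n = 574: C(574, 10) = 988824035203816502691; 988824035203816502691 < 984770902183611232881? NO
  n = 575: C(575, 10) = 1006325345561406175305; 1006325345561406175305 < 984770902183611232881? NO
The largest n with C(n, 10) < 984770902183611232881 is n = 573 (where E[X] = 35985079097622435638/36472996377170786403 ≈ 0.9866225). Hence R_3(10) > 573, i.e. R_3(10) ≥ 574.

Largest n = 573; hence R_3(10) > 573.


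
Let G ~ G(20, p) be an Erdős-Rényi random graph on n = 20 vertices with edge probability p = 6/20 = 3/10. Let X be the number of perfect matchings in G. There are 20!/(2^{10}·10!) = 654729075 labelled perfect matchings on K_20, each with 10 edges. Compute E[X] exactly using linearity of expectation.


K_20 has 20!/(2^{10}·10!) = 654729075 labelled perfect matchings.
For each such perfect matching H, let X_H = 1 if all 10 edges of H are present in G. Then P[X_H = 1] = p^{10} = (3/10)^{10} = 59049/10000000000.
By linearity: E[X] = Σ_H E[X_H] = 654729075 · p^{10} = 654729075 · 59049/10000000000 = 1546443885987/400000000.
Numerically: E[X] ≈ 3866.

E[X] = 654729075 · (3/10)^{10} = 1546443885987/400000000 ≈ 3866.


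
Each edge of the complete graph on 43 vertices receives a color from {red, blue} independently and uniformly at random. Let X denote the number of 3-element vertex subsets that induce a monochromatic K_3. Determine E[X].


Let X = Σ_S X_S over the C(43, 3) = 12341 subsets S of size 3, where X_S = 1 if the K_3 on S is monochromatic.
For a fixed S, the K_3 on S has C(3, 2) = 3 edges. P[all 3 edges red] = (1/2)^3, and likewise for blue, so P[monochromatic] = 2·(1/2)^3 = 2^{1 − 3} = 1/4.
Summing: E[X] = C(43, 3) · 2^{1 − 3} = 12341 · 1/4 = 12341/4.
Numerically: E[X] ≈ 3085.250.

E[X] = C(43,3)·2^(1−C(3,2)) = 12341/4 ≈ 3085.250.


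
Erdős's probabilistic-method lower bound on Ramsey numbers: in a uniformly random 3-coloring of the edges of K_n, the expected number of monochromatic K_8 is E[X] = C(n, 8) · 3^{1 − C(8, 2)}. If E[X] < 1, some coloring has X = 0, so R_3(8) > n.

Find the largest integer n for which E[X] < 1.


We need C(n, 8) · 3^{1 − 28} < 1, i.e. C(n, 8) < 3^{28 − 1} = 7625597484987.
Check values of n near the boundary:
  n = 155: C(155, 8) = 6876747915675; 6876747915675 < 7625597484987? YES
  n = 156: C(156, 8) = 7248464019225; 7248464019225 < 7625597484987? YES
  n = 157: C(157, 8) = 7637643295425; 7637643295425 < 7625597484987? NO
  n = 158: C(158, 8) = 8044984271181; 8044984271181 < 7625597484987? NO
The largest n with C(n, 8) < 7625597484987 is n = 156 (where E[X] = 805384891025/847288609443 ≈ 0.9505437). Hence R_3(8) > 156, i.e. R_3(8) ≥ 157.

Largest n = 156; hence R_3(8) > 156.


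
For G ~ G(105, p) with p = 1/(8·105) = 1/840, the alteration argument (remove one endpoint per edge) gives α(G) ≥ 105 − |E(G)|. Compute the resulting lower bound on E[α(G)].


E[|E(G)|] = C(105, 2)·p = 5460 · (1/840) = 13/2.
E[α(G)] ≥ n − E[|E(G)|] = 105 − 13/2 = 197/2.
Numerically: ≈ 98.500000.
(This is only a lower bound; the true E[α(G)] may be larger.)

E[α(G)] ≥ 197/2 ≈ 98.500000.


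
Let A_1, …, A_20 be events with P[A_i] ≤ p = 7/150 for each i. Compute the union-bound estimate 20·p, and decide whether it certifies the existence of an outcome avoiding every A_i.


Union bound: P[∪_{i=1}^{20} A_i] ≤ Σ_i P[A_i] ≤ 20·p = 20·(7/150) = 14/15.
Numerically: 14/15 ≈ 0.933.
Is 14/15 < 1? YES.
Since P[∪ A_i] ≤ 14/15 < 1, the complement has P[∩ A_i^c] ≥ 1 − 14/15 = 1/15 > 0, so some outcome avoids every A_i.

20·p = 14/15 ≈ 0.933; existence CERTIFIED by the union bound.


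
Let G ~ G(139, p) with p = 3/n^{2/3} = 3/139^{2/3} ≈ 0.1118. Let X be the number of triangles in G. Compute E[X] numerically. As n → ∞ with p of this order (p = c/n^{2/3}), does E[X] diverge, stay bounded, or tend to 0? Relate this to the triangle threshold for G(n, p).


Number of potential triangles: C(139, 3) = 437989.
Each occurs with probability p³ ≈ (0.1118)³ ≈ 1.397443e-03.
By linearity: E[X] = C(139, 3)·p³ ≈ 437989 · 1.397443e-03 ≈ 612.0647.
Since α = 2/3 < 1, p = c/n^{2/3} ≫ 1/n is above the triangle threshold p ~ 1/n. Asymptotically E[X] ~ (c³/6)·n^{3(1−α)} = (3³/6)·n^{1} → ∞; triangles are abundant w.h.p.

E[X] ≈ 612.0647; in regime p = Θ(1/n^{2/3}) E[X] diverges (above the triangle threshold p ~ 1/n).


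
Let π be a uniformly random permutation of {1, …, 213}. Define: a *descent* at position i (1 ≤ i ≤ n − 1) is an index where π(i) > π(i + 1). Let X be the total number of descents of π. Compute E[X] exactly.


Write X = Σ X_I over i = 1, …, 212, with X_I the indicator of one descent.
There are 212 indicators.
For each fixed i, the pair (π(i), π(i+1)) is a uniformly random ordered pair of distinct values from {1, …, 213}; by symmetry P[π(i) > π(i+1)] = 1/2.
By linearity: E[X] = 212 · (1/2) = (213 − 1) · (1/2) = 106 ≈ 106.00000.

E[X] = 106 = 106.00000.


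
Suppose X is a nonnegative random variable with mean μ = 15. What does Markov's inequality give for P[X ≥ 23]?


μ = E[X] = 15, a = 23.
Markov: P[X ≥ 23] ≤ μ/a = (15)/23 = 15/23.
Numerically: ≈ 0.652.
(Since a = 23 > μ = 15.000, the bound 15/23 is < 1 and informative.)

P[X ≥ 23] ≤ 15/23 ≈ 0.652.


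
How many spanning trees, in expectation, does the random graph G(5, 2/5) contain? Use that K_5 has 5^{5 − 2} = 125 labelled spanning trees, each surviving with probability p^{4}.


K_5 has 5^{5 − 2} = 125 labelled spanning trees.
For each such spanning tree H, let X_H = 1 if all 4 edges of H are present in G. Then P[X_H = 1] = p^{4} = (2/5)^{4} = 16/625.
By linearity of expectation: E[X] = Σ_H E[X_H] = 125 · p^{4} = 125 · 16/625 = 16/5.
Numerically: E[X] ≈ 3.2.

E[X] = 125 · (2/5)^{4} = 16/5 ≈ 3.2.


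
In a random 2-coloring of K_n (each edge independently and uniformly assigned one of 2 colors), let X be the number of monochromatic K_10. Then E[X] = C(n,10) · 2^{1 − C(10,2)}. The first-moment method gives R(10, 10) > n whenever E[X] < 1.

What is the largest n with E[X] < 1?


We need C(n, 10) · 2^{1 − 45} < 1, i.e. C(n, 10) < 2^{45 − 1} = 17592186044416.
Check values of n near the boundary:
  n = 99: C(99, 10) = 15579278510796; 15579278510796 < 17592186044416? YES
  n = 100: C(100, 10) = 17310309456440; 17310309456440 < 17592186044416? YES
  n = 101: C(101, 10) = 19212541264840; 19212541264840 < 17592186044416? NO
The largest n with C(n, 10) < 17592186044416 is n = 100 (where E[X] = 2163788682055/2199023255552 ≈ 0.983977). Hence R(10, 10) > 100, i.e. R(10, 10) ≥ 101.

Largest n = 100; hence R(10, 10) > 100.


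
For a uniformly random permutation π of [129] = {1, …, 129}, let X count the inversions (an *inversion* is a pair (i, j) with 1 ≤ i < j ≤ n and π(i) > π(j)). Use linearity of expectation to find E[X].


Write X = Σ X_I over the C(129, 2) = 8256 pairs i < j, with X_I the indicator of one inversion.
There are 8256 indicators.
For each fixed pair i < j, the values π(i) and π(j) are two distinct elements of {1, …, 129} in uniformly random order; by symmetry P[π(i) > π(j)] = 1/2.
By linearity: E[X] = 8256 · (1/2) = C(129, 2) · (1/2) = 8256/2 = 4128 ≈ 4128.0000.

E[X] = 4128 = 4128.0000.


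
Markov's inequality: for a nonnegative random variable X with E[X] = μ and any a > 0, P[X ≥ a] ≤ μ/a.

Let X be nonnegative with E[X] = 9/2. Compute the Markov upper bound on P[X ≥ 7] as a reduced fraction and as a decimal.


μ = E[X] = 9/2, a = 7.
Markov: P[X ≥ 7] ≤ μ/a = (9/2)/7 = 9/14.
Numerically: ≈ 0.6429.
(Since a = 7 > μ = 4.5000, the bound 9/14 is < 1 and informative.)

P[X ≥ 7] ≤ 9/14 ≈ 0.6429.


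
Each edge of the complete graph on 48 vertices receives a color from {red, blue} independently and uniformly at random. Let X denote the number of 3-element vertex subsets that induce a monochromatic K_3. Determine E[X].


Let X = Σ_S X_S over the C(48, 3) = 17296 subsets S of size 3, where X_S = 1 if the K_3 on S is monochromatic.
For a fixed S, the K_3 on S has C(3, 2) = 3 edges. P[all 3 edges red] = (1/2)^3, and likewise for blue, so P[monochromatic] = 2·(1/2)^3 = 2^{1 − 3} = 1/4.
Summing: E[X] = C(48, 3) · 2^{1 − 3} = 17296 · 1/4 = 4324.
Numerically: E[X] ≈ 4324.000.

E[X] = C(48,3)·2^(1−C(3,2)) = 4324 ≈ 4324.000.


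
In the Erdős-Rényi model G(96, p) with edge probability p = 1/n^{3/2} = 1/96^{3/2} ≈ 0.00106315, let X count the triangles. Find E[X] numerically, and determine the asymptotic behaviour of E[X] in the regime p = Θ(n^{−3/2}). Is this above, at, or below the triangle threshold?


Number of potential triangles: C(96, 3) = 142880.
Each occurs with probability p³ ≈ (0.00106315)³ ≈ 1.20165404e-09.
By linearity: E[X] = C(96, 3)·p³ ≈ 142880 · 1.20165404e-09 ≈ 0.000172.
Since α = 3/2 > 1, p = c/n^{3/2} = o(1/n) is below the triangle threshold p ~ 1/n. Asymptotically E[X] ~ (c³/6)·n^{3(1−α)} = (1³/6)·n^{-1.5} → 0, so by Markov's inequality G has no triangles w.h.p.

E[X] ≈ 0.000172; in regime p = Θ(1/n^{3/2}) E[X] tends to 0 (below the triangle threshold p ~ 1/n).


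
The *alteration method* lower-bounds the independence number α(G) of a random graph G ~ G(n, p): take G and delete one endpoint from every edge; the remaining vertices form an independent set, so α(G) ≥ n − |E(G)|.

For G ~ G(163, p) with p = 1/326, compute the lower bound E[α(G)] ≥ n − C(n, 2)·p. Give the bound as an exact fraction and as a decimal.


E[|E(G)|] = C(163, 2)·p = 13203 · (1/326) = 81/2.
E[α(G)] ≥ n − E[|E(G)|] = 163 − 81/2 = 245/2.
Numerically: ≈ 122.50000.
(This is only a lower bound; the true E[α(G)] may be larger.)

E[α(G)] ≥ 245/2 ≈ 122.50000.


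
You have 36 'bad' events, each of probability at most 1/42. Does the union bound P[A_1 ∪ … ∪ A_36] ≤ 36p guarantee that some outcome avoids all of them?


Union bound: P[∪_{i=1}^{36} A_i] ≤ Σ_i P[A_i] ≤ 36·p = 36·(1/42) = 6/7.
Numerically: 6/7 ≈ 0.85714.
Is 6/7 < 1? YES.
Since P[∪ A_i] ≤ 6/7 < 1, the complement has P[∩ A_i^c] ≥ 1 − 6/7 = 1/7 > 0, so some outcome avoids every A_i.

36·p = 6/7 ≈ 0.85714; existence CERTIFIED by the union bound.


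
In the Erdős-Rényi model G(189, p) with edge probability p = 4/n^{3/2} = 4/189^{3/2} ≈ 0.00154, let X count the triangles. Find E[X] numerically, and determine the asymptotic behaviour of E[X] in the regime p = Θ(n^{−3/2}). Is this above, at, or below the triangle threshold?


Number of potential triangles: C(189, 3) = 1107414.
Each occurs with probability p³ ≈ (0.00154)³ ≈ 3.64840e-09.
By linearity: E[X] = C(189, 3)·p³ ≈ 1107414 · 3.64840e-09 ≈ 0.004.
Since α = 3/2 > 1, p = c/n^{3/2} = o(1/n) is below the triangle threshold p ~ 1/n. Asymptotically E[X] ~ (c³/6)·n^{3(1−α)} = (4³/6)·n^{-1.5} → 0, so by Markov's inequality G has no triangles w.h.p.

E[X] ≈ 0.004; in regime p = Θ(1/n^{3/2}) E[X] tends to 0 (below the triangle threshold p ~ 1/n).


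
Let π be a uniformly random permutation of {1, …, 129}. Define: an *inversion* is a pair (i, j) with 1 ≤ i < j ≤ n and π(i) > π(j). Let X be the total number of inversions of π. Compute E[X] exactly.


Write X = Σ X_I over the C(129, 2) = 8256 pairs i < j, with X_I the indicator of one inversion.
There are 8256 indicators.
For each fixed pair i < j, the values π(i) and π(j) are two distinct elements of {1, …, 129} in uniformly random order; by symmetry P[π(i) > π(j)] = 1/2.
By linearity: E[X] = 8256 · (1/2) = C(129, 2) · (1/2) = 8256/2 = 4128 ≈ 4128.0000.

E[X] = 4128 = 4128.0000.


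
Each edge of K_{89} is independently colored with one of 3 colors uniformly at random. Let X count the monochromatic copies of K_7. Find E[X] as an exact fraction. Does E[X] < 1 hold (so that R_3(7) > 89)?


E[X] = C(89, 7) · 3^{1 − 21} = 6890268572 · 3^{−20} = 6890268572/3486784401.
As a reduced fraction: E[X] = 6890268572/3486784401 ≈ 1.976.
Is E[X] < 1? NO.
Since E[X] ≥ 1, the first-moment bound is inconclusive at n = 89; it does NOT by itself certify R_3(7) > 89.

E[X] = 6890268572/3486784401 ≈ 1.976; E[X] ≥ 1; first-moment method inconclusive here.


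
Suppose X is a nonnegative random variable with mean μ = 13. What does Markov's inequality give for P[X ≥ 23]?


μ = E[X] = 13, a = 23.
Markov: P[X ≥ 23] ≤ μ/a = (13)/23 = 13/23.
Numerically: ≈ 0.5652.
(Since a = 23 > μ = 13.0000, the bound 13/23 is < 1 and informative.)

P[X ≥ 23] ≤ 13/23 ≈ 0.5652.


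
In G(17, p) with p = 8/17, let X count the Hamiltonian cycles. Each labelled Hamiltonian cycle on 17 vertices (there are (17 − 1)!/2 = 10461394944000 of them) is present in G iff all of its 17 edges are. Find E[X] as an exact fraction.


K_17 has (17 − 1)!/2 = 10461394944000 labelled Hamiltonian cycles.
For each such Hamiltonian cycle H, let X_H = 1 if all 17 edges of H are present in G. Then P[X_H = 1] = p^{17} = (8/17)^{17} = 2251799813685248/827240261886336764177.
Summing the indicators: E[X] = Σ_H E[X_H] = 10461394944000 · p^{17} = 10461394944000 · 2251799813685248/827240261886336764177 = 23556967185786995434586112000/827240261886336764177.
Numerically: E[X] ≈ 2.848e+07.

E[X] = 10461394944000 · (8/17)^{17} = 23556967185786995434586112000/827240261886336764177 ≈ 2.848e+07.


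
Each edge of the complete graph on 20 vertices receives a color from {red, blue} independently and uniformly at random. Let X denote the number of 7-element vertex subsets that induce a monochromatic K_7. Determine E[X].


Let X = Σ_S X_S over the C(20, 7) = 77520 subsets S of size 7, where X_S = 1 if the K_7 on S is monochromatic.
For a fixed S, the K_7 on S has C(7, 2) = 21 edges. P[all 21 edges red] = (1/2)^21, and likewise for blue, so P[monochromatic] = 2·(1/2)^21 = 2^{1 − 21} = 1/1048576.
By linearity: E[X] = C(20, 7) · 2^{1 − 21} = 77520 · 1/1048576 = 4845/65536.
Numerically: E[X] ≈ 0.0739.

E[X] = C(20,7)·2^(1−C(7,2)) = 4845/65536 ≈ 0.0739.


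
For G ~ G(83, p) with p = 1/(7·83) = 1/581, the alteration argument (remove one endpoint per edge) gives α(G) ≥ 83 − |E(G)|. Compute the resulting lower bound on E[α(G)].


E[|E(G)|] = C(83, 2)·p = 3403 · (1/581) = 41/7.
E[α(G)] ≥ n − E[|E(G)|] = 83 − 41/7 = 540/7.
Numerically: ≈ 77.14286.
(This is only a lower bound; the true E[α(G)] may be larger.)

E[α(G)] ≥ 540/7 ≈ 77.14286.


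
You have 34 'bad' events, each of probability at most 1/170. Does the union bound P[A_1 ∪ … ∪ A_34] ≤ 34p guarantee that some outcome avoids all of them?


Union bound: P[∪_{i=1}^{34} A_i] ≤ Σ_i P[A_i] ≤ 34·p = 34·(1/170) = 1/5.
Numerically: 1/5 ≈ 0.2000000.
Is 1/5 < 1? YES.
Since P[∪ A_i] ≤ 1/5 < 1, the complement has P[∩ A_i^c] ≥ 1 − 1/5 = 4/5 > 0, so some outcome avoids every A_i.

34·p = 1/5 ≈ 0.2000000; existence CERTIFIED by the union bound.


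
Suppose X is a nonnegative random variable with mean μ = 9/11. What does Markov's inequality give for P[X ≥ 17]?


μ = E[X] = 9/11, a = 17.
Markov: P[X ≥ 17] ≤ μ/a = (9/11)/17 = 9/187.
Numerically: ≈ 0.048128.
(Since a = 17 > μ = 0.818182, the bound 9/187 is < 1 and informative.)

P[X ≥ 17] ≤ 9/187 ≈ 0.048128.


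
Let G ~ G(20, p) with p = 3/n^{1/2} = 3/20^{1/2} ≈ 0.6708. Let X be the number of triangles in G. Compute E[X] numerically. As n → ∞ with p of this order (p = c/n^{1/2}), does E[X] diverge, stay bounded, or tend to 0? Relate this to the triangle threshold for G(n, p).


Number of potential triangles: C(20, 3) = 1140.
Each occurs with probability p³ ≈ (0.6708)³ ≈ 3.018692e-01.
By linearity: E[X] = C(20, 3)·p³ ≈ 1140 · 3.018692e-01 ≈ 344.1309.
Since α = 1/2 < 1, p = c/n^{1/2} ≫ 1/n is above the triangle threshold p ~ 1/n. Asymptotically E[X] ~ (c³/6)·n^{3(1−α)} = (3³/6)·n^{1.5} → ∞; triangles are abundant w.h.p.

E[X] ≈ 344.1309; in regime p = Θ(1/n^{1/2}) E[X] diverges (above the triangle threshold p ~ 1/n).


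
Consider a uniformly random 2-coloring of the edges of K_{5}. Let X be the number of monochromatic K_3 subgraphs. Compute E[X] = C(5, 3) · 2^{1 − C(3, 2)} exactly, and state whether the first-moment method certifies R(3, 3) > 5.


E[X] = C(5, 3) · 2^{1 − 3} = 10 · 2^{−2} = 10/4.
As a reduced fraction: E[X] = 5/2 ≈ 2.50000.
Is E[X] < 1? NO.
Since E[X] ≥ 1, the first-moment bound is inconclusive at n = 5; it does NOT by itself certify R(3, 3) > 5.

E[X] = 5/2 ≈ 2.50000; E[X] ≥ 1; first-moment method inconclusive here.


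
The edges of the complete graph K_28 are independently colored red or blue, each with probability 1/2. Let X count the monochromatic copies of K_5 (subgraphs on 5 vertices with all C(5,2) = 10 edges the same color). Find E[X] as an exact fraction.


Let X = Σ_S X_S over the C(28, 5) = 98280 subsets S of size 5, where X_S = 1 if the K_5 on S is monochromatic.
For a fixed S, the K_5 on S has C(5, 2) = 10 edges. P[all 10 edges red] = (1/2)^10, and likewise for blue, so P[monochromatic] = 2·(1/2)^10 = 2^{1 − 10} = 1/512.
By linearity: E[X] = C(28, 5) · 2^{1 − 10} = 98280 · 1/512 = 12285/64.
Numerically: E[X] ≈ 191.953.

E[X] = C(28,5)·2^(1−C(5,2)) = 12285/64 ≈ 191.953.


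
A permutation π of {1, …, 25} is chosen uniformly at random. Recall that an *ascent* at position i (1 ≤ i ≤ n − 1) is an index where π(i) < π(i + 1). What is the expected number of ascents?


Write X = Σ X_I over i = 1, …, 24, with X_I the indicator of one ascent.
There are 24 indicators.
For each fixed i, the pair (π(i), π(i+1)) is a uniformly random ordered pair of distinct values from {1, …, 25}; by symmetry P[π(i) < π(i+1)] = 1/2.
By linearity: E[X] = 24 · (1/2) = (25 − 1) · (1/2) = 12 ≈ 12.0000.

E[X] = 12 = 12.0000.


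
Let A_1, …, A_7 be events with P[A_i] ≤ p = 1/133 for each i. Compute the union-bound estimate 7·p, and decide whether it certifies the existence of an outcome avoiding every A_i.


Union bound: P[∪_{i=1}^{7} A_i] ≤ Σ_i P[A_i] ≤ 7·p = 7·(1/133) = 1/19.
Numerically: 1/19 ≈ 0.0526316.
Is 1/19 < 1? YES.
Since P[∪ A_i] ≤ 1/19 < 1, the complement has P[∩ A_i^c] ≥ 1 − 1/19 = 18/19 > 0, so some outcome avoids every A_i.

7·p = 1/19 ≈ 0.0526316; existence CERTIFIED by the union bound.


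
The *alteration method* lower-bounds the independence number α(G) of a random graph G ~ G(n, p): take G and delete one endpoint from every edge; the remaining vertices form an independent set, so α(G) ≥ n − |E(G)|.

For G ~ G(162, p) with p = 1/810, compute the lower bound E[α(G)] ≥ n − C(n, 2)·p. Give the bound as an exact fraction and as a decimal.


E[|E(G)|] = C(162, 2)·p = 13041 · (1/810) = 161/10.
E[α(G)] ≥ n − E[|E(G)|] = 162 − 161/10 = 1459/10.
Numerically: ≈ 145.900000.
(This is only a lower bound; the true E[α(G)] may be larger.)

E[α(G)] ≥ 1459/10 ≈ 145.900000.


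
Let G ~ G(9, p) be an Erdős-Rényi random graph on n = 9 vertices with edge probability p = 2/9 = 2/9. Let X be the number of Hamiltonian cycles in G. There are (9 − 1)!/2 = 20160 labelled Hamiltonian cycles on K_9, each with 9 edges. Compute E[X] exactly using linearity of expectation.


K_9 has (9 − 1)!/2 = 20160 labelled Hamiltonian cycles.
For each such Hamiltonian cycle H, let X_H = 1 if all 9 edges of H are present in G. Then P[X_H = 1] = p^{9} = (2/9)^{9} = 512/387420489.
By linearity of expectation: E[X] = Σ_H E[X_H] = 20160 · p^{9} = 20160 · 512/387420489 = 1146880/43046721.
Numerically: E[X] ≈ 0.026643.

E[X] = 20160 · (2/9)^{9} = 1146880/43046721 ≈ 0.026643.


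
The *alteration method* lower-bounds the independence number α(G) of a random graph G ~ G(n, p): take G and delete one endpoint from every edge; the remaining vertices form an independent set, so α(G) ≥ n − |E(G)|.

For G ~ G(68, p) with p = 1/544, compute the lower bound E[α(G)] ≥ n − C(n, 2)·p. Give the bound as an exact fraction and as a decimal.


E[|E(G)|] = C(68, 2)·p = 2278 · (1/544) = 67/16.
E[α(G)] ≥ n − E[|E(G)|] = 68 − 67/16 = 1021/16.
Numerically: ≈ 63.8125.
(This is only a lower bound; the true E[α(G)] may be larger.)

E[α(G)] ≥ 1021/16 ≈ 63.8125.


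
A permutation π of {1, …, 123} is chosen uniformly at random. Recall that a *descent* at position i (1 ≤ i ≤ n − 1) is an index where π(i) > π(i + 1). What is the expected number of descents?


Write X = Σ X_I over i = 1, …, 122, with X_I the indicator of one descent.
There are 122 indicators.
For each fixed i, the pair (π(i), π(i+1)) is a uniformly random ordered pair of distinct values from {1, …, 123}; by symmetry P[π(i) > π(i+1)] = 1/2.
By linearity: E[X] = 122 · (1/2) = (123 − 1) · (1/2) = 61 ≈ 61.0000.

E[X] = 61 = 61.0000.
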